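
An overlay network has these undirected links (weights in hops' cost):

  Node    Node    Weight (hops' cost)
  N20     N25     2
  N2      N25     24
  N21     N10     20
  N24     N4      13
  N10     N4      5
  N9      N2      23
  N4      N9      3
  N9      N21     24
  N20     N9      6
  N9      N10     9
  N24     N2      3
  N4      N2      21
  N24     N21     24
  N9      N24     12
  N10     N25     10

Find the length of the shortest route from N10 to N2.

Shortest distances from N10:
N10: 0
N4: 5  (via N10)
N9: 8  (via N4)
N25: 10  (via N10)
N20: 12  (via N25)
N24: 18  (via N4)
N21: 20  (via N10)
N2: 21  (via N24)
Shortest route: N10 → N4 → N24 → N2 = 21 hops' cost.

21 hops' cost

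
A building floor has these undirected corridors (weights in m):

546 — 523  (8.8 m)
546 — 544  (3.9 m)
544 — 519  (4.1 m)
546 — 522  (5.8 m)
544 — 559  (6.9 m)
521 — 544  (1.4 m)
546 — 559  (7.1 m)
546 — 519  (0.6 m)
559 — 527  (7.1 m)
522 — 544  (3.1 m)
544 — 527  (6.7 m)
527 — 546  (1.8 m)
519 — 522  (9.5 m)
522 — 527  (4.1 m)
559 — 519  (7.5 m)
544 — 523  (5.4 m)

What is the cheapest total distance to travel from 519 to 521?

5.5 m

Compare a few routes:
519–544–521: 4.1+1.4 = 5.5
519–546–522–544–521: 0.6+5.8+3.1+1.4 = 10.9
519–546–544–521: 0.6+3.9+1.4 = 5.9
519–546–527–544–521: 0.6+1.8+6.7+1.4 = 10.5
Cheapest is 519–544–521 at 5.5 m.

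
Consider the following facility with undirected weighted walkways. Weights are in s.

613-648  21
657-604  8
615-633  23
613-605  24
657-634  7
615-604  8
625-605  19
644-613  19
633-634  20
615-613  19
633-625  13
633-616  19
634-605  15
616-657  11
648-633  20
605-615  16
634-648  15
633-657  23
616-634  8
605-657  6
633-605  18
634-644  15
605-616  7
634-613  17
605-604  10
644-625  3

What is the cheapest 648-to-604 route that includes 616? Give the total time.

40 s

Best 648 to 616: 648 → 634 → 616 costing 23
Best 616 to 604: 616 → 605 → 604 costing 17
Total via 616: 23 + 17 = 40 s.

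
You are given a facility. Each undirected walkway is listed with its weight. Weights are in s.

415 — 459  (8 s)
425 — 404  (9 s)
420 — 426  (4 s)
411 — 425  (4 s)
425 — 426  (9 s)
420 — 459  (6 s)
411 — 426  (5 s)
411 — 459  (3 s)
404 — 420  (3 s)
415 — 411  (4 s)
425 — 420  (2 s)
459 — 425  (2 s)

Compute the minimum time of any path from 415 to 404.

13 s

Compare a few routes:
415–411–425–420–404: 4+4+2+3 = 13
415–411–459–425–420–404: 4+3+2+2+3 = 14
415–459–425–420–404: 8+2+2+3 = 15
The minimum is 13 s via 415–411–425–420–404.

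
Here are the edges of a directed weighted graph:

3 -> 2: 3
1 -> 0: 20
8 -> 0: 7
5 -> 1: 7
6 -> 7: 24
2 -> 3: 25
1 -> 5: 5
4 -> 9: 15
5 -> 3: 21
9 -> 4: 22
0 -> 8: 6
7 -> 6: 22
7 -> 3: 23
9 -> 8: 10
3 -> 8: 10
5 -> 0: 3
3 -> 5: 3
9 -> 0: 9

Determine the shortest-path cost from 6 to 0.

53

Candidate routes:
6 → 7 → 3 → 5 → 1 → 0: 24+23+3+7+20 = 77
6 → 7 → 3 → 5 → 0: 24+23+3+3 = 53
6 → 7 → 3 → 8 → 0: 24+23+10+7 = 64
Cheapest is 6 → 7 → 3 → 5 → 0 at 53.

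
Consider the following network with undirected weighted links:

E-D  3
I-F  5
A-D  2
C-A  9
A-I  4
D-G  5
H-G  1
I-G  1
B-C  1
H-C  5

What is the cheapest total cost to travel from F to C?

Compare a few routes:
F → I → A → C: 5+4+9 = 18
F → I → A → D → G → H → C: 5+4+2+5+1+5 = 22
F → I → G → H → C: 5+1+1+5 = 12
Cheapest is F → I → G → H → C at 12.

12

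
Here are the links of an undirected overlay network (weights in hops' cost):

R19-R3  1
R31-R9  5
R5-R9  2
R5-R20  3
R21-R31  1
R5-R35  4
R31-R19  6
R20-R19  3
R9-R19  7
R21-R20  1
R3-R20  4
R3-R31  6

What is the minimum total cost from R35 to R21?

Shortest distances from R35:
R35: 0
R5: 4  (via R35)
R9: 6  (via R5)
R20: 7  (via R5)
R21: 8  (via R20)
Shortest route: R35 → R5 → R20 → R21 = 8 hops' cost.

8 hops' cost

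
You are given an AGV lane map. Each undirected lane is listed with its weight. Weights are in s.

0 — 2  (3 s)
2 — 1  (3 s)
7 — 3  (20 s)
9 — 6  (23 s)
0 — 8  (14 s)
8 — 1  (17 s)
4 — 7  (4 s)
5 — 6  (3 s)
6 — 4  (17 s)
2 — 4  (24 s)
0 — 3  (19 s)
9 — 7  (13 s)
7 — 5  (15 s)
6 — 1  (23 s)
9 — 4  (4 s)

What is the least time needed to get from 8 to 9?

45 s

Running Dijkstra from 8:
8: 0
0: 14  (via 8)
1: 17  (via 8)
2: 17  (via 0)
3: 33  (via 0)
6: 40  (via 1)
4: 41  (via 2)
5: 43  (via 6)
7: 45  (via 4)
9: 45  (via 4)
Shortest route: 8 → 0 → 2 → 4 → 9 = 45 s.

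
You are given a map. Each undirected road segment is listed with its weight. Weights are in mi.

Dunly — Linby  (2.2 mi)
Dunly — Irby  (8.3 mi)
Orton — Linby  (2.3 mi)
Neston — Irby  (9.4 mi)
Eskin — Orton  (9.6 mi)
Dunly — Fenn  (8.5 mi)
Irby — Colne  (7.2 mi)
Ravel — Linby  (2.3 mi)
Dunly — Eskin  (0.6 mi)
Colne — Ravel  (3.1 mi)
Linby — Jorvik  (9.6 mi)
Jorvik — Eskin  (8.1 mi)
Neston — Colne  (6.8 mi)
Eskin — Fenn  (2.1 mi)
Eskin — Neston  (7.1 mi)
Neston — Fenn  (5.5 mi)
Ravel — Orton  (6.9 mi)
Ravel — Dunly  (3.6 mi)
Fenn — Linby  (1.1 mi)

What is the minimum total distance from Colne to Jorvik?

15 mi

Shortest distances from Colne:
Colne: 0
Ravel: 3.1  (via Colne)
Linby: 5.4  (via Ravel)
Fenn: 6.5  (via Linby)
Dunly: 6.7  (via Ravel)
Neston: 6.8  (via Colne)
Irby: 7.2  (via Colne)
Eskin: 7.3  (via Dunly)
Orton: 7.7  (via Linby)
Jorvik: 15  (via Linby)
Shortest route: Colne → Ravel → Linby → Jorvik = 15 mi.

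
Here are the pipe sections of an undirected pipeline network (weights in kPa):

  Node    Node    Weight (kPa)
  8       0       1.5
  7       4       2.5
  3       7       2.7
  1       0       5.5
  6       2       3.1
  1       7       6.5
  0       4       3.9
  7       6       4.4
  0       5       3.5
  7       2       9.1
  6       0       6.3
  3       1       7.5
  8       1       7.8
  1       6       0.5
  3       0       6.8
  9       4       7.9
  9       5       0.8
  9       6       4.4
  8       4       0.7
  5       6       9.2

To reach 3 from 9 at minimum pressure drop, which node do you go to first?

Candidate routes:
9 - 5 - 0 - 3: 0.8+3.5+6.8 = 11.1
9 - 5 - 0 - 8 - 4 - 7 - 3: 0.8+3.5+1.5+0.7+2.5+2.7 = 11.7
9 - 6 - 1 - 3: 4.4+0.5+7.5 = 12.4
9 - 6 - 7 - 3: 4.4+4.4+2.7 = 11.5
Cheapest is 9 - 5 - 0 - 3 at 11.1 kPa.
So from 9 the first move is to 5.

5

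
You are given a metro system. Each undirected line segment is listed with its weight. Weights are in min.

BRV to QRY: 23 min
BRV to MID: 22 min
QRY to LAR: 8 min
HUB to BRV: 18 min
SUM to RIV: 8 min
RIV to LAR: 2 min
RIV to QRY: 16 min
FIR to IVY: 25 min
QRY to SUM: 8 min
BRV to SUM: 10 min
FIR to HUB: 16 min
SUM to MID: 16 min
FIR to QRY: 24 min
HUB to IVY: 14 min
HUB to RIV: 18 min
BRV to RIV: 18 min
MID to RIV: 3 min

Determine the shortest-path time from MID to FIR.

37 min

Compare a few routes:
MID–RIV–QRY–FIR: 3+16+24 = 43
MID–RIV–LAR–QRY–FIR: 3+2+8+24 = 37
MID–RIV–SUM–QRY–FIR: 3+8+8+24 = 43
MID–SUM–QRY–FIR: 16+8+24 = 48
Cheapest is MID–RIV–LAR–QRY–FIR at 37 min.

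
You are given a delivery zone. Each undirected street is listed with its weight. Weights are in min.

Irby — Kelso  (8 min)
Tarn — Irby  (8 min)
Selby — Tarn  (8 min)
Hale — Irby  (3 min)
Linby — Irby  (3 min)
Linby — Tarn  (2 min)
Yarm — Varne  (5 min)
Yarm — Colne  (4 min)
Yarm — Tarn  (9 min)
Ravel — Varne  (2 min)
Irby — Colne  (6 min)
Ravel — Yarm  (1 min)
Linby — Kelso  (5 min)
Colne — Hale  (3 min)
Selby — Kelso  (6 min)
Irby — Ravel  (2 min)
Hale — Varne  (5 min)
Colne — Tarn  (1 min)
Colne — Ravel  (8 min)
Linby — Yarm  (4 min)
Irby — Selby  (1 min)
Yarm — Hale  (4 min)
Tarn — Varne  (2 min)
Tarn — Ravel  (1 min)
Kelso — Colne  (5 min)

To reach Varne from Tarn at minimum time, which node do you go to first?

Enumerating some paths:
Tarn → Varne: 2 = 2
Tarn → Ravel → Varne: 1+2 = 3
Cheapest is Tarn → Varne at 2 min.
So from Tarn the first move is to Varne.

Varne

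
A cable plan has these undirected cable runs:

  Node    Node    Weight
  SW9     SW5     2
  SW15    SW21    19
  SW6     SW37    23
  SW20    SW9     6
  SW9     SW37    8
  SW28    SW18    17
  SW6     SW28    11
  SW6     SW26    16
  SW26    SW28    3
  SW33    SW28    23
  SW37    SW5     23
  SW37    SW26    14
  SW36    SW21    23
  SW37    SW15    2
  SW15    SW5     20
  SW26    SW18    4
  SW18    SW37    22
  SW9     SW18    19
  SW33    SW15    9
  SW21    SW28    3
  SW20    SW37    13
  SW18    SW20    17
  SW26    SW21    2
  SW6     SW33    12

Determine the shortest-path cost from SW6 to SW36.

37

Settle nodes by increasing distance from SW6:
SW6: 0
SW28: 11  (via SW6)
SW33: 12  (via SW6)
SW26: 14  (via SW28)
SW21: 14  (via SW28)
SW18: 18  (via SW26)
SW15: 21  (via SW33)
SW37: 23  (via SW6)
SW9: 31  (via SW37)
SW5: 33  (via SW9)
SW20: 35  (via SW18)
SW36: 37  (via SW21)
Shortest route: SW6–SW28–SW21–SW36 = 37.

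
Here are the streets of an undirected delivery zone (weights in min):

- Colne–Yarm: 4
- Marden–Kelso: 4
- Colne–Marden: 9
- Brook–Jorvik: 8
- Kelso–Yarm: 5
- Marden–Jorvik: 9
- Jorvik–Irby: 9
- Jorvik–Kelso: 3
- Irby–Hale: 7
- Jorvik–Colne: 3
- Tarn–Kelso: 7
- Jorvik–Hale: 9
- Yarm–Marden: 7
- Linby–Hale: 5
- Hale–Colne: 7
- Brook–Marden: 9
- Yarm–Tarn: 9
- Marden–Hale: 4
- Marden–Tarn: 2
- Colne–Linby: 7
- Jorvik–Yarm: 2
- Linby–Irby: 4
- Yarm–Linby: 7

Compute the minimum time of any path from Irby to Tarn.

13 min

Settle nodes by increasing distance from Irby:
Irby: 0
Linby: 4  (via Irby)
Hale: 7  (via Irby)
Jorvik: 9  (via Irby)
Marden: 11  (via Hale)
Yarm: 11  (via Linby)
Colne: 11  (via Linby)
Kelso: 12  (via Jorvik)
Tarn: 13  (via Marden)
Shortest route: Irby → Hale → Marden → Tarn = 13 min.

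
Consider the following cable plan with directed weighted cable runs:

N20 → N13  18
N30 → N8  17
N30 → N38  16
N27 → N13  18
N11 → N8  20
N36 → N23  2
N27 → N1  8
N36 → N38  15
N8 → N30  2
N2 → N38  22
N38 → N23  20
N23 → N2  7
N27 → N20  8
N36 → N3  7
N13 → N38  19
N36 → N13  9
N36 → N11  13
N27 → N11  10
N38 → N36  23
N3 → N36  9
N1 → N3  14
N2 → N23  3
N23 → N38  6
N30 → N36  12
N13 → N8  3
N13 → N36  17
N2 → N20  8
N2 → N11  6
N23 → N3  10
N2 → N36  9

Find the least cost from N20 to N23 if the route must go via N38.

57

Shortest N20→N38: N20 → N13 → N38 = 37
Best N38 to N23: N38 → N23 costing 20
Total via N38: 37 + 20 = 57.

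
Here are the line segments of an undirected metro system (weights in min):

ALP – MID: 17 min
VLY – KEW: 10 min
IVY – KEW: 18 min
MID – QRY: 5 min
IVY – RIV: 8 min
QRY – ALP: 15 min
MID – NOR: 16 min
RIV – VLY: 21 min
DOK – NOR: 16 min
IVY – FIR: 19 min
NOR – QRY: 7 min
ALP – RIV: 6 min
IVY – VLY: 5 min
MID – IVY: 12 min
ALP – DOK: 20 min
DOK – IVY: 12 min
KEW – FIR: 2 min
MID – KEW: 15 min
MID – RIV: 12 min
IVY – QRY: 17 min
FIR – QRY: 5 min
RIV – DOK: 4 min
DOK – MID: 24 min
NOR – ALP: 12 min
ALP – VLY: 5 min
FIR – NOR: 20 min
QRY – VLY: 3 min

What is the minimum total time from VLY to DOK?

Candidate routes:
VLY → IVY → DOK: 5+12 = 17
VLY → ALP → RIV → DOK: 5+6+4 = 15
VLY → IVY → RIV → DOK: 5+8+4 = 17
VLY → QRY → MID → RIV → DOK: 3+5+12+4 = 24
The minimum is 15 min via VLY → ALP → RIV → DOK.

15 min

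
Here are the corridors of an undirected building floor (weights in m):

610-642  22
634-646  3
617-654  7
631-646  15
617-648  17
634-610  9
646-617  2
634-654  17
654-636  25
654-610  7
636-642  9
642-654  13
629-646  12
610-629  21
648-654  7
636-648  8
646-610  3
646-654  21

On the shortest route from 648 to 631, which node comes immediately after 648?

654

Enumerating some paths:
648 → 654 → 617 → 646 → 631: 7+7+2+15 = 31
648 → 654 → 610 → 646 → 631: 7+7+3+15 = 32
648 → 617 → 646 → 631: 17+2+15 = 34
Cheapest is 648 → 654 → 617 → 646 → 631 at 31 m.
So from 648 the first move is to 654.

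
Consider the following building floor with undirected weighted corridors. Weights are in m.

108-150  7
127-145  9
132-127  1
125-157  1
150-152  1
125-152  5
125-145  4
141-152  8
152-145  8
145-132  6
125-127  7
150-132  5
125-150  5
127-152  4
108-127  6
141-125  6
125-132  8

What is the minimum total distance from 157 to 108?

Candidate routes:
157 → 125 → 150 → 108: 1+5+7 = 13
157 → 125 → 152 → 150 → 108: 1+5+1+7 = 14
157 → 125 → 127 → 108: 1+7+6 = 14
The minimum is 13 m via 157 → 125 → 150 → 108.

13 m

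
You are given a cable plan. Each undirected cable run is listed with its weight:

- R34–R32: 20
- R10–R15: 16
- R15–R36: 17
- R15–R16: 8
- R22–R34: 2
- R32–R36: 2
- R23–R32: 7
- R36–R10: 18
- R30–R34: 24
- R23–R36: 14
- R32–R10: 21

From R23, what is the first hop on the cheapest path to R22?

Candidate routes:
R23 - R36 - R32 - R34 - R22: 14+2+20+2 = 38
R23 - R32 - R34 - R22: 7+20+2 = 29
The minimum is 29 via R23 - R32 - R34 - R22.
So from R23 the first move is to R32.

R32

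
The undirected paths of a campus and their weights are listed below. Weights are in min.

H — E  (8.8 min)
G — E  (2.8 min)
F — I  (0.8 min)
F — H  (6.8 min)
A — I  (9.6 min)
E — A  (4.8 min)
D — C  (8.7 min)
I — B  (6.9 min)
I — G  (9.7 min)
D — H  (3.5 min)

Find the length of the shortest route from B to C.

Compare a few routes:
B - I - F - H - D - C: 6.9+0.8+6.8+3.5+8.7 = 26.7
B - I - G - E - H - D - C: 6.9+9.7+2.8+8.8+3.5+8.7 = 40.4
Cheapest is B - I - F - H - D - C at 26.7 min.

26.7 min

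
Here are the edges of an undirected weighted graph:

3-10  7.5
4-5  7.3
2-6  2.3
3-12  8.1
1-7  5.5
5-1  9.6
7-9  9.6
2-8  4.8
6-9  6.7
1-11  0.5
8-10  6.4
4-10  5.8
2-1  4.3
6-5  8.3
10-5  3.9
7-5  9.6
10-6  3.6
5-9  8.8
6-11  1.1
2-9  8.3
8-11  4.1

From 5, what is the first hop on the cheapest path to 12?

Enumerating some paths:
5 - 10 - 3 - 12: 3.9+7.5+8.1 = 19.5
5 - 4 - 10 - 3 - 12: 7.3+5.8+7.5+8.1 = 28.7
5 - 6 - 10 - 3 - 12: 8.3+3.6+7.5+8.1 = 27.5
5 - 1 - 11 - 6 - 10 - 3 - 12: 9.6+0.5+1.1+3.6+7.5+8.1 = 30.4
The minimum is 19.5 via 5 - 10 - 3 - 12.
So from 5 the first move is to 10.

10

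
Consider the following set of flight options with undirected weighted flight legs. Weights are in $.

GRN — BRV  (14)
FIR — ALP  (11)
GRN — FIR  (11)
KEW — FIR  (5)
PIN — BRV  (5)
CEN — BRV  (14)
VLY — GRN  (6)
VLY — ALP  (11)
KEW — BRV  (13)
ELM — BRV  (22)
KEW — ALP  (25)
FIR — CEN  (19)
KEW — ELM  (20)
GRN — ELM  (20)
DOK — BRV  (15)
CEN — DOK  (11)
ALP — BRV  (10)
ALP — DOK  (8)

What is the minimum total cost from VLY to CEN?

$30

Candidate routes:
VLY–GRN–BRV–CEN: 6+14+14 = 34
VLY–ALP–BRV–CEN: 11+10+14 = 35
VLY–GRN–FIR–CEN: 6+11+19 = 36
VLY–ALP–DOK–CEN: 11+8+11 = 30
Cheapest is VLY–ALP–DOK–CEN at $30.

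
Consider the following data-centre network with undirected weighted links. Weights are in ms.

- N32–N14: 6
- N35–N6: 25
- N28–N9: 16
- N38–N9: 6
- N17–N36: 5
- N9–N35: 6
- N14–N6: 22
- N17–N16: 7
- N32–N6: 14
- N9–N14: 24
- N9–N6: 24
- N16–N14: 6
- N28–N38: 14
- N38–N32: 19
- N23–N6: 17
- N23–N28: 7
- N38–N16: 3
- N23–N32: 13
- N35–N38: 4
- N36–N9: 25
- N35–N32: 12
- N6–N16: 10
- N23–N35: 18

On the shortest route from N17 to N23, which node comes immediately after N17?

Candidate routes:
N17 - N16 - N38 - N35 - N23: 7+3+4+18 = 32
N17 - N16 - N14 - N32 - N23: 7+6+6+13 = 32
N17 - N16 - N38 - N28 - N23: 7+3+14+7 = 31
Cheapest is N17 - N16 - N38 - N28 - N23 at 31 ms.
So from N17 the first move is to N16.

N16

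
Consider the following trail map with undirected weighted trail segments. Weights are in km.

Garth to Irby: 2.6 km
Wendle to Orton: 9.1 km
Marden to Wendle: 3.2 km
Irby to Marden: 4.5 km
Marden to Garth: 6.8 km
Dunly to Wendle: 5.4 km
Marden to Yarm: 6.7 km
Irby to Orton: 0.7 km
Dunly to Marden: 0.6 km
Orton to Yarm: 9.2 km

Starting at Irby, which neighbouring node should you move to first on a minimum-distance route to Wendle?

Marden

Compare a few routes:
Irby - Marden - Dunly - Wendle: 4.5+0.6+5.4 = 10.5
Irby - Marden - Wendle: 4.5+3.2 = 7.7
Irby - Orton - Wendle: 0.7+9.1 = 9.8
Cheapest is Irby - Marden - Wendle at 7.7 km.
So from Irby the first move is to Marden.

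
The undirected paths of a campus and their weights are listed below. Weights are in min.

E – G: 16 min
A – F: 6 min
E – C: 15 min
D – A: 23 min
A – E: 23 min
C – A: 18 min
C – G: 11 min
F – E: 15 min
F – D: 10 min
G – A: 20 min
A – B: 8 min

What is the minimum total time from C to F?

Candidate routes:
C - G - E - F: 11+16+15 = 42
C - G - A - F: 11+20+6 = 37
C - E - F: 15+15 = 30
C - A - F: 18+6 = 24
The minimum is 24 min via C - A - F.

24 min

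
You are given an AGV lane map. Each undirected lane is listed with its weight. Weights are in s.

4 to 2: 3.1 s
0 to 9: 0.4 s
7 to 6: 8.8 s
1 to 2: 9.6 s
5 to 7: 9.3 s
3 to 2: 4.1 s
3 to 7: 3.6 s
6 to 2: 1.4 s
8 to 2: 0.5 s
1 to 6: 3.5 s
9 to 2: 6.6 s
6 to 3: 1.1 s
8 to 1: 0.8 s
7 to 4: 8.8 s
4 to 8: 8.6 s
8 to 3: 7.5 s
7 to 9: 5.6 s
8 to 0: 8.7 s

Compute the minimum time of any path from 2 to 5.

Enumerating some paths:
2 → 6 → 7 → 5: 1.4+8.8+9.3 = 19.5
2 → 6 → 3 → 7 → 5: 1.4+1.1+3.6+9.3 = 15.4
2 → 3 → 7 → 5: 4.1+3.6+9.3 = 17
2 → 8 → 1 → 6 → 3 → 7 → 5: 0.5+0.8+3.5+1.1+3.6+9.3 = 18.8
The minimum is 15.4 s via 2 → 6 → 3 → 7 → 5.

15.4 s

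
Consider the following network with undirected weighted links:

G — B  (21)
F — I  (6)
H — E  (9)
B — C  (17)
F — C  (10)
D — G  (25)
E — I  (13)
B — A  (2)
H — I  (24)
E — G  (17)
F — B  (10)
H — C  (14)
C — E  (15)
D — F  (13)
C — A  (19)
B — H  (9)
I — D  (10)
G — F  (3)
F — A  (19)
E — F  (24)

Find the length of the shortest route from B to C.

Enumerating some paths:
B–A–C: 2+19 = 21
B–C: 17 = 17
B–F–C: 10+10 = 20
B–H–C: 9+14 = 23
Cheapest is B–C at 17.

17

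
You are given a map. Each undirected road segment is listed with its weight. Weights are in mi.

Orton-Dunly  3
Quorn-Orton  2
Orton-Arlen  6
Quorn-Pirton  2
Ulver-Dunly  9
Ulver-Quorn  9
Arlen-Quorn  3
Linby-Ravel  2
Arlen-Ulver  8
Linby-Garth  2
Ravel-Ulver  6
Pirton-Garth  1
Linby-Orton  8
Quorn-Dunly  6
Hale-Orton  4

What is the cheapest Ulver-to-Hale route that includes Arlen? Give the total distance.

17 mi

Best Ulver to Arlen: Ulver–Arlen costing 8
Best Arlen to Hale: Arlen–Quorn–Orton–Hale costing 9
Total via Arlen: 8 + 9 = 17 mi.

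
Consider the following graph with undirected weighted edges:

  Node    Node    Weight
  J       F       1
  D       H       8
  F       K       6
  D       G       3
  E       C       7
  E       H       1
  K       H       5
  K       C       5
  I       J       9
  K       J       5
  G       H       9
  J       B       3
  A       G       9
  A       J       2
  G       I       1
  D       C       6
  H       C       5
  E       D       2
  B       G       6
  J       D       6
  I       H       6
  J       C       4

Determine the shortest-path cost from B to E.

11

Running Dijkstra from B:
B: 0
J: 3  (via B)
F: 4  (via J)
A: 5  (via J)
G: 6  (via B)
C: 7  (via J)
I: 7  (via G)
K: 8  (via J)
D: 9  (via J)
E: 11  (via D)
Shortest route: B → J → D → E = 11.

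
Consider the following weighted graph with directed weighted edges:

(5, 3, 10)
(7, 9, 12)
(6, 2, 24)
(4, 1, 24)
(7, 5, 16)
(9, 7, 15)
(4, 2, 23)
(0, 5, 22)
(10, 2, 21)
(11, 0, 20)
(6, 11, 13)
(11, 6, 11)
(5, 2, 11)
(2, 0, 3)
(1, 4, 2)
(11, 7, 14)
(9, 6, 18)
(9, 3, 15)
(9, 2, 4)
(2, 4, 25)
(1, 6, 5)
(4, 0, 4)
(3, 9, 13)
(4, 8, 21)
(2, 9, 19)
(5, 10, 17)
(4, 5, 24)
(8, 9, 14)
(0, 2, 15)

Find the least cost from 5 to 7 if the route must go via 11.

68

Shortest 5→11: 5 → 3 → 9 → 6 → 11 = 54
Best 11 to 7: 11 → 7 costing 14
Total via 11: 54 + 14 = 68.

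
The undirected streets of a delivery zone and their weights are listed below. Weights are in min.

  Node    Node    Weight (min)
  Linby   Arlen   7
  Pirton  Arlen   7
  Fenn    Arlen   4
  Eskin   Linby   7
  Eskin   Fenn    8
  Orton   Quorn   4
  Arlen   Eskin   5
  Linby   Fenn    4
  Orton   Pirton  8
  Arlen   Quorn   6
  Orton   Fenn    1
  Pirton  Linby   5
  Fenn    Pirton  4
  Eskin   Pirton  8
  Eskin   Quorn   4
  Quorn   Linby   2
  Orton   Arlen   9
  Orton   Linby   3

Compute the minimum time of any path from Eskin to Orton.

Settle nodes by increasing distance from Eskin:
Eskin: 0
Quorn: 4  (via Eskin)
Arlen: 5  (via Eskin)
Linby: 6  (via Quorn)
Pirton: 8  (via Eskin)
Orton: 8  (via Quorn)
Shortest route: Eskin–Quorn–Orton = 8 min.

8 min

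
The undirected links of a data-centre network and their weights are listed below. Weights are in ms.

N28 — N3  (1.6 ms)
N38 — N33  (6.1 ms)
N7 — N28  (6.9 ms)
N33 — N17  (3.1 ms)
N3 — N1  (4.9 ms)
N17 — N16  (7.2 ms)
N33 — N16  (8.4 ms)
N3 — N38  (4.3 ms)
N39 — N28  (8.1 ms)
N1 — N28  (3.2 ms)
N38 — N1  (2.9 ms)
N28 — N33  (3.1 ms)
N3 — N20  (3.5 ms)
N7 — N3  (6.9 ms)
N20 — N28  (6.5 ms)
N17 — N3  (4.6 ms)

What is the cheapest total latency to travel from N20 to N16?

Running Dijkstra from N20:
N20: 0
N3: 3.5  (via N20)
N28: 5.1  (via N3)
N38: 7.8  (via N3)
N17: 8.1  (via N3)
N33: 8.2  (via N28)
N1: 8.3  (via N28)
N7: 10.4  (via N3)
N39: 13.2  (via N28)
N16: 15.3  (via N17)
Shortest route: N20 → N3 → N17 → N16 = 15.3 ms.

15.3 ms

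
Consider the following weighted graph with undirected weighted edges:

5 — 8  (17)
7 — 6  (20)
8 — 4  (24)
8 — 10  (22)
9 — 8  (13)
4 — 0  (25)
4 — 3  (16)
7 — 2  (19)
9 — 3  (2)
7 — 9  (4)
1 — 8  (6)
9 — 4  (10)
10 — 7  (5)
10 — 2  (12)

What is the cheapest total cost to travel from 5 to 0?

Candidate routes:
5 - 8 - 9 - 4 - 0: 17+13+10+25 = 65
5 - 8 - 4 - 0: 17+24+25 = 66
Cheapest is 5 - 8 - 9 - 4 - 0 at 65.

65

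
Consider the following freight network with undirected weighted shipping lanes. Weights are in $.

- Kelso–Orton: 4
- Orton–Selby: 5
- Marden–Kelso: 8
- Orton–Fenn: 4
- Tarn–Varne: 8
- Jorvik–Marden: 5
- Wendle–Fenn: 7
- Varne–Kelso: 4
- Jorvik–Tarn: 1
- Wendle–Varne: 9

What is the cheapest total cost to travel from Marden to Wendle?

$21

Compare a few routes:
Marden → Jorvik → Tarn → Varne → Wendle: 5+1+8+9 = 23
Marden → Kelso → Varne → Wendle: 8+4+9 = 21
The minimum is $21 via Marden → Kelso → Varne → Wendle.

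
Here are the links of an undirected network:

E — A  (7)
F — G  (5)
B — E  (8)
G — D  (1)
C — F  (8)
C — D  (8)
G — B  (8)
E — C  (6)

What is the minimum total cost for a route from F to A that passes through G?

27

Shortest F→G: F–G = 5
Shortest G→A: G–D–C–E–A = 22
Total via G: 5 + 22 = 27.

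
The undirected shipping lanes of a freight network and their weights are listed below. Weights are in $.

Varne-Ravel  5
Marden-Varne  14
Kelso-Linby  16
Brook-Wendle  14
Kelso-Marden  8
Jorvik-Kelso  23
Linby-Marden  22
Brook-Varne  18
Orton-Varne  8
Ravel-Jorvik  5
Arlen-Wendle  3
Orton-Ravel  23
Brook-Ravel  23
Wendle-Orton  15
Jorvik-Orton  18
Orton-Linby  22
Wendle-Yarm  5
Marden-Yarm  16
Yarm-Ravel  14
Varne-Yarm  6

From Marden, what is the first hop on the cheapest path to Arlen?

Enumerating some paths:
Marden–Yarm–Wendle–Arlen: 16+5+3 = 24
Marden–Varne–Yarm–Wendle–Arlen: 14+6+5+3 = 28
The minimum is $24 via Marden–Yarm–Wendle–Arlen.
So from Marden the first move is to Yarm.

Yarm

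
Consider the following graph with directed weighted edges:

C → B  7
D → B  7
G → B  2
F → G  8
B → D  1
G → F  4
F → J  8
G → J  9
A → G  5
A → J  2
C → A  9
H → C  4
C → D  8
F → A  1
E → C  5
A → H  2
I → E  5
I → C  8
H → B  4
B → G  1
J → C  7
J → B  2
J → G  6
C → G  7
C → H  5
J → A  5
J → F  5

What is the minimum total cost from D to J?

15

Enumerating some paths:
D - B - G - F - J: 7+1+4+8 = 20
D - B - G - J: 7+1+9 = 17
D - B - G - F - A - J: 7+1+4+1+2 = 15
The minimum is 15 via D - B - G - F - A - J.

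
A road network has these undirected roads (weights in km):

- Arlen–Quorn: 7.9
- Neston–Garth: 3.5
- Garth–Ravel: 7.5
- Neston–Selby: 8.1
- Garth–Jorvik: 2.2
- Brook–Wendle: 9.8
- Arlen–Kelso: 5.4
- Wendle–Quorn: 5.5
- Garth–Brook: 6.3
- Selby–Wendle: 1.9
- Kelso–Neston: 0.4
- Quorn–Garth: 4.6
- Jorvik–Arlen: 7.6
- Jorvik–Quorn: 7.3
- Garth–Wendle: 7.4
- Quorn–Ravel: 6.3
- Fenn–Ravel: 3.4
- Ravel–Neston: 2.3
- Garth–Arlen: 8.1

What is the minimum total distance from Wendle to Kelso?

10.4 km

Candidate routes:
Wendle–Selby–Neston–Kelso: 1.9+8.1+0.4 = 10.4
Wendle–Quorn–Garth–Neston–Kelso: 5.5+4.6+3.5+0.4 = 14
Wendle–Quorn–Ravel–Neston–Kelso: 5.5+6.3+2.3+0.4 = 14.5
Wendle–Garth–Neston–Kelso: 7.4+3.5+0.4 = 11.3
Cheapest is Wendle–Selby–Neston–Kelso at 10.4 km.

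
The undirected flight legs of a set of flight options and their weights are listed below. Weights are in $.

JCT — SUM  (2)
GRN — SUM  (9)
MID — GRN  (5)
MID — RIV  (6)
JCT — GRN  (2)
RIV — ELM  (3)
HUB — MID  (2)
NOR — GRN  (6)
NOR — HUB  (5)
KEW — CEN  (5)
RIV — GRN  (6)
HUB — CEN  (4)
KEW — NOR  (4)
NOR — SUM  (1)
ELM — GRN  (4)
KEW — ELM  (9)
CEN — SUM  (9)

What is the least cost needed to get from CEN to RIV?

Settle nodes by increasing distance from CEN:
CEN: 0
HUB: 4  (via CEN)
KEW: 5  (via CEN)
MID: 6  (via HUB)
NOR: 9  (via HUB)
SUM: 9  (via CEN)
GRN: 11  (via MID)
JCT: 11  (via SUM)
RIV: 12  (via MID)
Shortest route: CEN → HUB → MID → RIV = $12.

$12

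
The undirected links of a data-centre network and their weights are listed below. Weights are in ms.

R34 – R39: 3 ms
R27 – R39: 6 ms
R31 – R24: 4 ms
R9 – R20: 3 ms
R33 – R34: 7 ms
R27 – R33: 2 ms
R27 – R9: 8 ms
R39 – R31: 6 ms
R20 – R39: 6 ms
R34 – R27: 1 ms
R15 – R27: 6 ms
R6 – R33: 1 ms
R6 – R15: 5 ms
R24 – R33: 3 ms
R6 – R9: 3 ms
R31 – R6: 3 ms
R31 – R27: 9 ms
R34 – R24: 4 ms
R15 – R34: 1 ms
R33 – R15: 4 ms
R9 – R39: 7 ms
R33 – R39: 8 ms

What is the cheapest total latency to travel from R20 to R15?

Enumerating some paths:
R20 - R9 - R6 - R33 - R15: 3+3+1+4 = 11
R20 - R9 - R6 - R33 - R27 - R34 - R15: 3+3+1+2+1+1 = 11
R20 - R39 - R34 - R15: 6+3+1 = 10
R20 - R9 - R6 - R15: 3+3+5 = 11
The minimum is 10 ms via R20 - R39 - R34 - R15.

10 ms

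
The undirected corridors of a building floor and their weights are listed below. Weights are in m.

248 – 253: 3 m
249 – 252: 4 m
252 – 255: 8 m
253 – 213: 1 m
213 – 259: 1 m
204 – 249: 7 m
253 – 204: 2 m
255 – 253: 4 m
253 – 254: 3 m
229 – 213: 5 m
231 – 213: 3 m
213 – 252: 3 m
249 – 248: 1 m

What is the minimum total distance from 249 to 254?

7 m

Enumerating some paths:
249–248–253–254: 1+3+3 = 7
249–252–213–253–254: 4+3+1+3 = 11
Cheapest is 249–248–253–254 at 7 m.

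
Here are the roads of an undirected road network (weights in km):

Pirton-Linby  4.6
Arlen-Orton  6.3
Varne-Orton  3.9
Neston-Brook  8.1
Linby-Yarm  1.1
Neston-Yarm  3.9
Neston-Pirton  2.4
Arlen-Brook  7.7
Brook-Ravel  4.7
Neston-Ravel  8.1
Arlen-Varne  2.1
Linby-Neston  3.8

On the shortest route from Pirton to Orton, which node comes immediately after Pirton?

Neston

Enumerating some paths:
Pirton - Neston - Brook - Arlen - Varne - Orton: 2.4+8.1+7.7+2.1+3.9 = 24.2
Pirton - Neston - Brook - Arlen - Orton: 2.4+8.1+7.7+6.3 = 24.5
Pirton - Neston - Ravel - Brook - Arlen - Varne - Orton: 2.4+8.1+4.7+7.7+2.1+3.9 = 28.9
Cheapest is Pirton - Neston - Brook - Arlen - Varne - Orton at 24.2 km.
So from Pirton the first move is to Neston.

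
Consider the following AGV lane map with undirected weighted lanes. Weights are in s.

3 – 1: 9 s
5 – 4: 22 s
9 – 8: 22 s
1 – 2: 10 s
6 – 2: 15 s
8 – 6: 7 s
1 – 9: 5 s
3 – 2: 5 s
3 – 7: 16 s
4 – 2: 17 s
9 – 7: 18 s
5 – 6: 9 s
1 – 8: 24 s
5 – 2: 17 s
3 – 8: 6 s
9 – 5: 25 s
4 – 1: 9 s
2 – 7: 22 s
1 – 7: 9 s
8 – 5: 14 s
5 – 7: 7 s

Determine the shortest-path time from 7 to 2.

19 s

Candidate routes:
7 - 1 - 2: 9+10 = 19
7 - 2: 22 = 22
7 - 3 - 2: 16+5 = 21
Cheapest is 7 - 1 - 2 at 19 s.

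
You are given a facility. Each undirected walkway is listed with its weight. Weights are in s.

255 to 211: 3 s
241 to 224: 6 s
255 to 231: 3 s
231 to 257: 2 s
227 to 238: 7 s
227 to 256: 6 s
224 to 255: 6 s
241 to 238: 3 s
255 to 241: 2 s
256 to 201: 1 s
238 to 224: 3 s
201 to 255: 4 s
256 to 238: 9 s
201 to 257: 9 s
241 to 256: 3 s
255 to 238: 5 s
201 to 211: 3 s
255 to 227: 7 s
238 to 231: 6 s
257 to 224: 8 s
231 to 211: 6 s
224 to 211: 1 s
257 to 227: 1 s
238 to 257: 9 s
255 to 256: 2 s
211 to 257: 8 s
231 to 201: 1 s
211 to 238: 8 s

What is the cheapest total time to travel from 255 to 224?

4 s

Shortest distances from 255:
255: 0
241: 2  (via 255)
256: 2  (via 255)
231: 3  (via 255)
201: 3  (via 256)
211: 3  (via 255)
224: 4  (via 211)
Shortest route: 255–211–224 = 4 s.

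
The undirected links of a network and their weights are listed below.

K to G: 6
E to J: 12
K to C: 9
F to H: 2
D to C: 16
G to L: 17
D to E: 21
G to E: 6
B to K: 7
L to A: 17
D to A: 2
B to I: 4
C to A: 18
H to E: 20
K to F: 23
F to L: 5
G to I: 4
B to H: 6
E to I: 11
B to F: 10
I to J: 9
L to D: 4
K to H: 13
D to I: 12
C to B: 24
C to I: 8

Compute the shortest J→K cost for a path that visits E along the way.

24

Shortest J→E: J–E = 12
Shortest E→K: E–G–K = 12
Total via E: 12 + 12 = 24.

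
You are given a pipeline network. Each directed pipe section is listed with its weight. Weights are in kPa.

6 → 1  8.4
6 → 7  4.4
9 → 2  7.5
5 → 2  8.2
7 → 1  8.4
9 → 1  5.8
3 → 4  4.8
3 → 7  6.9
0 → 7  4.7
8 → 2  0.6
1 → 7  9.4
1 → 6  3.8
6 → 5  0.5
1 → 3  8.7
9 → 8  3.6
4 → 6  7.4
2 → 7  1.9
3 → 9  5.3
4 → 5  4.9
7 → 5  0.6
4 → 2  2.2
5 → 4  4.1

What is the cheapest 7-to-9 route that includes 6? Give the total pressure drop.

34.5 kPa

Best 7 to 6: 7 → 5 → 4 → 6 costing 12.1
Shortest 6→9: 6 → 1 → 3 → 9 = 22.4
Total via 6: 12.1 + 22.4 = 34.5 kPa.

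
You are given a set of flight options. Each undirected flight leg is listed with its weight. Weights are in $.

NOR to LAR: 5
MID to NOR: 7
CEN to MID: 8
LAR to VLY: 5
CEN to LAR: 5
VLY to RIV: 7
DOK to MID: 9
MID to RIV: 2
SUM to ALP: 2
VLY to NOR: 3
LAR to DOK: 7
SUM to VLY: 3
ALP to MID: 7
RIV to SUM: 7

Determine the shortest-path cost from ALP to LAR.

$10

Settle nodes by increasing distance from ALP:
ALP: 0
SUM: 2  (via ALP)
VLY: 5  (via SUM)
MID: 7  (via ALP)
NOR: 8  (via VLY)
RIV: 9  (via SUM)
LAR: 10  (via VLY)
Shortest route: ALP → SUM → VLY → LAR = $10.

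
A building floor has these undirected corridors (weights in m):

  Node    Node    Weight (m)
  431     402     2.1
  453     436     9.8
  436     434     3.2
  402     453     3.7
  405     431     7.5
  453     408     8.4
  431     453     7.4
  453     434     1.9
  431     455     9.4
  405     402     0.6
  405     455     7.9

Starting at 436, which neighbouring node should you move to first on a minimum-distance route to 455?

434

Compare a few routes:
436–434–453–402–405–455: 3.2+1.9+3.7+0.6+7.9 = 17.3
436–434–453–402–431–455: 3.2+1.9+3.7+2.1+9.4 = 20.3
Cheapest is 436–434–453–402–405–455 at 17.3 m.
So from 436 the first move is to 434.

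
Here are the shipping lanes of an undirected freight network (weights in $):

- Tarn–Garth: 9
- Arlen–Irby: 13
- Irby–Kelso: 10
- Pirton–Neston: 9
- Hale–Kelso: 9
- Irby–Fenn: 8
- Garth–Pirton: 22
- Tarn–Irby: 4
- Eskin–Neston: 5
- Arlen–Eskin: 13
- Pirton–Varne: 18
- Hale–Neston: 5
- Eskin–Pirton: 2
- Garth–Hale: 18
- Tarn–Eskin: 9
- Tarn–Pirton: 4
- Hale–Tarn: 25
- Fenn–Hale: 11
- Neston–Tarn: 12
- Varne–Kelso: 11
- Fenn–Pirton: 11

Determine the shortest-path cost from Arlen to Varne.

$33

Compare a few routes:
Arlen - Eskin - Pirton - Varne: 13+2+18 = 33
Arlen - Irby - Tarn - Pirton - Varne: 13+4+4+18 = 39
Arlen - Eskin - Neston - Hale - Kelso - Varne: 13+5+5+9+11 = 43
Arlen - Irby - Kelso - Varne: 13+10+11 = 34
Cheapest is Arlen - Eskin - Pirton - Varne at $33.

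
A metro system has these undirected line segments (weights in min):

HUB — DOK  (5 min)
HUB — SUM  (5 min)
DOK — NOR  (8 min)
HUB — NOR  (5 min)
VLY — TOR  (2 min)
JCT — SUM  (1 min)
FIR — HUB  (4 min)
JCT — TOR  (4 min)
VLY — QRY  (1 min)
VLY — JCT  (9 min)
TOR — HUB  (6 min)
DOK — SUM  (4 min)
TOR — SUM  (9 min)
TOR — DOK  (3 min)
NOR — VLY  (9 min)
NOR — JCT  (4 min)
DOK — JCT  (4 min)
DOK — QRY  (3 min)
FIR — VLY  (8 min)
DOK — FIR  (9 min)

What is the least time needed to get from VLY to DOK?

4 min

Enumerating some paths:
VLY - TOR - DOK: 2+3 = 5
VLY - QRY - DOK: 1+3 = 4
VLY - TOR - JCT - DOK: 2+4+4 = 10
Cheapest is VLY - QRY - DOK at 4 min.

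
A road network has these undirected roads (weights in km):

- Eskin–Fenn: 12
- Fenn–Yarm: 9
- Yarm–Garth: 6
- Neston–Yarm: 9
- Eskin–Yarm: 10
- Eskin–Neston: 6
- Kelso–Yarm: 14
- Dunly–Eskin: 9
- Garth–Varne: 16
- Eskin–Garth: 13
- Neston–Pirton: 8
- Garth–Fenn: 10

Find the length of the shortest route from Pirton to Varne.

39 km

Enumerating some paths:
Pirton - Neston - Eskin - Garth - Varne: 8+6+13+16 = 43
Pirton - Neston - Yarm - Garth - Varne: 8+9+6+16 = 39
The minimum is 39 km via Pirton - Neston - Yarm - Garth - Varne.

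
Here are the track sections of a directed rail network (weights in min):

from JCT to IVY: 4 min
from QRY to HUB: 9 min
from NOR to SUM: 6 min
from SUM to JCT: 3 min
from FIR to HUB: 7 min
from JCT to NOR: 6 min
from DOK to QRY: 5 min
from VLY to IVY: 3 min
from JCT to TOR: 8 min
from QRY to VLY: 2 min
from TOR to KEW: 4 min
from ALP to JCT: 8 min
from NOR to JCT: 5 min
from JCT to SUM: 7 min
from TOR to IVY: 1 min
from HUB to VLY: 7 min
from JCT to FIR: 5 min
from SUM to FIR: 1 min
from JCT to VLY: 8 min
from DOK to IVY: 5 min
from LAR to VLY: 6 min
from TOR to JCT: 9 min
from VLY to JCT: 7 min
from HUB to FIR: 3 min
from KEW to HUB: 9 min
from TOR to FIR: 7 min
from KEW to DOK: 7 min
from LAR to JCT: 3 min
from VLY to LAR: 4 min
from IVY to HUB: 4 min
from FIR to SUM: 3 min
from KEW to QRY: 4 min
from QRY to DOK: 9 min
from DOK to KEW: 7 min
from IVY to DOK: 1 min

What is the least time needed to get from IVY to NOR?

19 min

Compare a few routes:
IVY–DOK–QRY–VLY–LAR–JCT–NOR: 1+5+2+4+3+6 = 21
IVY–HUB–FIR–SUM–JCT–NOR: 4+3+3+3+6 = 19
Cheapest is IVY–HUB–FIR–SUM–JCT–NOR at 19 min.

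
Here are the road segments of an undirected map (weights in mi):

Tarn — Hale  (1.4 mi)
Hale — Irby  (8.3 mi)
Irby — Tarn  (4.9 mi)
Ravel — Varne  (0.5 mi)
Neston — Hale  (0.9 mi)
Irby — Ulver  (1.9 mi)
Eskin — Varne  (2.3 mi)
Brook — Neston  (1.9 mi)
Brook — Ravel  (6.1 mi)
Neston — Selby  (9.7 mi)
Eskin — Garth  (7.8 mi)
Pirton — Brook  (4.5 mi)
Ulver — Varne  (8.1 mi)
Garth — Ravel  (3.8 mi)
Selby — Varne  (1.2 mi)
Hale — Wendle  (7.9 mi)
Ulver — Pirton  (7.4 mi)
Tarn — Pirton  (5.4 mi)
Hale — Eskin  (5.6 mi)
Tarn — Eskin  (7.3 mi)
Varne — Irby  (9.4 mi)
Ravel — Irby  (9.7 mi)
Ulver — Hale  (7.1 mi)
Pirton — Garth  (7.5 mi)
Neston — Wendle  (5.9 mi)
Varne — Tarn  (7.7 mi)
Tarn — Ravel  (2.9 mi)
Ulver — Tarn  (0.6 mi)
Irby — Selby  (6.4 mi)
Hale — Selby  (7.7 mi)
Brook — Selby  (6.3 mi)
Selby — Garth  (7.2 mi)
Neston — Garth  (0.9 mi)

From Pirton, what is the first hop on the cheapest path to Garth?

Brook

Enumerating some paths:
Pirton - Tarn - Hale - Neston - Garth: 5.4+1.4+0.9+0.9 = 8.6
Pirton - Garth: 7.5 = 7.5
Pirton - Ulver - Tarn - Hale - Neston - Garth: 7.4+0.6+1.4+0.9+0.9 = 11.2
Pirton - Brook - Neston - Garth: 4.5+1.9+0.9 = 7.3
Cheapest is Pirton - Brook - Neston - Garth at 7.3 mi.
So from Pirton the first move is to Brook.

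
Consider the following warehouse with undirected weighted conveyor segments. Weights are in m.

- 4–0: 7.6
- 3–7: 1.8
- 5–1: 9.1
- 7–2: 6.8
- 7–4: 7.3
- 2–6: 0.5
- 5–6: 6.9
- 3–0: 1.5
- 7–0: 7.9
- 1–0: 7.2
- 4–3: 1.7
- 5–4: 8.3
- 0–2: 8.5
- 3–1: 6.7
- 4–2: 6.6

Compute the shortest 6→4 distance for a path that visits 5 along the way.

Best 6 to 5: 6–5 costing 6.9
Best 5 to 4: 5–4 costing 8.3
Total via 5: 6.9 + 8.3 = 15.2 m.

15.2 m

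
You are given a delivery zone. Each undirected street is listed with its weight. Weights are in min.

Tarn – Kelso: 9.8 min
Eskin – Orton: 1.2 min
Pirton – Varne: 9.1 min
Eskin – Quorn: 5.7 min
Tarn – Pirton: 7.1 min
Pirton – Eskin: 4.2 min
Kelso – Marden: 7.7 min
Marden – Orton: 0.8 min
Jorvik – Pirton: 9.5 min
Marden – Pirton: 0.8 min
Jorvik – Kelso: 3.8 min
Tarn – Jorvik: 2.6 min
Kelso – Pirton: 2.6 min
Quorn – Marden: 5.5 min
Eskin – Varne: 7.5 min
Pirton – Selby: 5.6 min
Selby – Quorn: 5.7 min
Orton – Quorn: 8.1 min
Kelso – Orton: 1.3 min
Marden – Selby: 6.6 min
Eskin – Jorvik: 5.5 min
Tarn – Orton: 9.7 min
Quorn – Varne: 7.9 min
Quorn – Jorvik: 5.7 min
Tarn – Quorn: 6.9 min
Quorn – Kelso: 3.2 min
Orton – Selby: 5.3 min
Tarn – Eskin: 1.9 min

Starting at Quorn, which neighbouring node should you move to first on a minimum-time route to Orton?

Enumerating some paths:
Quorn → Kelso → Orton: 3.2+1.3 = 4.5
Quorn → Marden → Orton: 5.5+0.8 = 6.3
The minimum is 4.5 min via Quorn → Kelso → Orton.
So from Quorn the first move is to Kelso.

Kelso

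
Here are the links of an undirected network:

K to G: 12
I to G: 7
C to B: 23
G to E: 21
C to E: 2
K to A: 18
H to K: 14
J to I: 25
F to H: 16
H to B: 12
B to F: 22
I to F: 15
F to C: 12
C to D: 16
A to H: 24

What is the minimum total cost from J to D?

68

Running Dijkstra from J:
J: 0
I: 25  (via J)
G: 32  (via I)
F: 40  (via I)
K: 44  (via G)
C: 52  (via F)
E: 53  (via G)
H: 56  (via F)
A: 62  (via K)
B: 62  (via F)
D: 68  (via C)
Shortest route: J–I–F–C–D = 68.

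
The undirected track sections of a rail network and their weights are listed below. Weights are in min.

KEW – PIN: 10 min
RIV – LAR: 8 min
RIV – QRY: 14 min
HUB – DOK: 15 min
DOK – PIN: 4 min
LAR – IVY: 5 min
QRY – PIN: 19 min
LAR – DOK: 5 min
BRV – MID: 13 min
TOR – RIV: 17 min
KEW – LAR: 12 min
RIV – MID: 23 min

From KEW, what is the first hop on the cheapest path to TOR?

Compare a few routes:
KEW–LAR–RIV–TOR: 12+8+17 = 37
KEW–PIN–DOK–LAR–RIV–TOR: 10+4+5+8+17 = 44
KEW–PIN–QRY–RIV–TOR: 10+19+14+17 = 60
Cheapest is KEW–LAR–RIV–TOR at 37 min.
So from KEW the first move is to LAR.

LAR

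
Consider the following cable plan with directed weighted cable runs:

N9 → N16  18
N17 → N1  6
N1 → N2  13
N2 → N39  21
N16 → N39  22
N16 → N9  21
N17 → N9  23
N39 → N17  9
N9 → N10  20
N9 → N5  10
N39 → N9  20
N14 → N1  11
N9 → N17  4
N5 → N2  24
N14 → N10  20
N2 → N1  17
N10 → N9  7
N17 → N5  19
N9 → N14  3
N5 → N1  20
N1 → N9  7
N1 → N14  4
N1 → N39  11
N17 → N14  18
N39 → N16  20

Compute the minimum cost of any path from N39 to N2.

28

Settle nodes by increasing distance from N39:
N39: 0
N17: 9  (via N39)
N1: 15  (via N17)
N14: 19  (via N1)
N9: 20  (via N39)
N16: 20  (via N39)
N2: 28  (via N1)
Shortest route: N39–N17–N1–N2 = 28.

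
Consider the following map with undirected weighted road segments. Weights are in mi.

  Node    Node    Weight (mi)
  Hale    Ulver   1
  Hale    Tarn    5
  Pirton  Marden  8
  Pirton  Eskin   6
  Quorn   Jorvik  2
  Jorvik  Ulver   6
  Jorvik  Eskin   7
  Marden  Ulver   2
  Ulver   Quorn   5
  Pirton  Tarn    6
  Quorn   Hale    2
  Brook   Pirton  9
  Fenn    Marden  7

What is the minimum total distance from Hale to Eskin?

Candidate routes:
Hale → Quorn → Jorvik → Eskin: 2+2+7 = 11
Hale → Ulver → Quorn → Jorvik → Eskin: 1+5+2+7 = 15
Hale → Ulver → Jorvik → Eskin: 1+6+7 = 14
The minimum is 11 mi via Hale → Quorn → Jorvik → Eskin.

11 mi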